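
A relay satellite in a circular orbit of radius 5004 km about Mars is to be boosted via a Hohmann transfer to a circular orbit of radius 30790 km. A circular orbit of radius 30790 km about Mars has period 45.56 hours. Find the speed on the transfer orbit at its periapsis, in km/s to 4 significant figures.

From Kepler's third law T² = 4π²r³/μ at r = 30790 km, T = 45.56 hours = 45.56 × 3600 s = 1.64016×10^5 s: μ = 4π²r³/T² = 42836.7 km³/s².
Semi-major axis of the transfer orbit: a_t = (5004 + 30790)/2 = 17897 km.
The periapsis of the transfer ellipse is at r = 5004 km.
Applying v² = μ(2/r − 1/a_t): v = 3.838 km/s.

v = 3.838 km/s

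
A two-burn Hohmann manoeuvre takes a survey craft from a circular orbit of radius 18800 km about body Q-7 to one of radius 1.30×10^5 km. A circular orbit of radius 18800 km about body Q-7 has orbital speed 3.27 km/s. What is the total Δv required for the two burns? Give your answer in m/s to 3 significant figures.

From the circular-orbit relation v² = μ/r at r = 18800 km: μ = v²r = (3.27)² × 18800 = 2.01027×10^5 km³/s².
Semi-major axis of the transfer orbit: a_t = (18800 + 1.300×10^5)/2 = 74400 km.
Circular speed at r₁: v₁ = √(μ/r₁) = √(2.01027×10^5/18800) = 3.2700 km/s.
On the transfer ellipse at r₁, vis-viva gives v_p = √[μ(2/r₁ − 1/a_t)] = 4.3225 km/s.
First burn Δv₁ = |v_p − v₁| = 1.0525 km/s.
At r₂, v₂ = √(μ/r₂) = 1.24353 km/s.
Transfer-orbit speed at r₂: v_a = √[μ(2/r₂ − 1/a_t)] = 0.625097 km/s.
Second burn Δv₂ = |v₂ − v_a| = 0.61843 km/s.
Total Δv = Δv₁ + Δv₂ = 1.671 km/s.

Δv = 1670 m/s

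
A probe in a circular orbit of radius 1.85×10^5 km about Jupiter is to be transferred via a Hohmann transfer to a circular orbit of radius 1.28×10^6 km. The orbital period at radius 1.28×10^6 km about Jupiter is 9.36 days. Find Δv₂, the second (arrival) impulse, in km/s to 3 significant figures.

Δv₂ = 4.95 km/s

From Kepler's third law T² = 4π²r³/μ at r = 1.28×10^6 km, T = 9.36 days = 9.36 × 86400 s = 8.08704×10^5 s: μ = 4π²r³/T² = 1.26593×10^8 km³/s².
Semi-major axis of the transfer orbit: a_t = (1.850×10^5 + 1.280×10^6)/2 = 7.325×10^5 km.
Circular speed at r = 1.280×10^6 km: v_c = √(μ/r) = 9.945 km/s.
Vis-viva on the transfer ellipse at r = 1.280×10^6 km gives v_t = √[μ(2/r − 1/a_t)] = 4.998 km/s.
Δv₂ = |v_t − v_c| = |4.998 − 9.945| = 4.947 km/s.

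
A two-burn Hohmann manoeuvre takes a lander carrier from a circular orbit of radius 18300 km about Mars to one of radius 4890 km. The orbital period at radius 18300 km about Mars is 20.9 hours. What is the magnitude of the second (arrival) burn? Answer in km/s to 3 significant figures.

Δv₂ = 0.758 km/s

From Kepler's third law T² = 4π²r³/μ at r = 18300 km, T = 20.9 hours = 20.9 × 3600 s = 75240 s: μ = 4π²r³/T² = 42738.1 km³/s².
The Hohmann ellipse has a_t = (r₁ + r₂)/2 = 11595 km.
Circular speed at r = 4890 km: v_c = √(μ/r) = 2.9563 km/s.
Vis-viva on the transfer ellipse at r = 4890 km gives v_t = √[μ(2/r − 1/a_t)] = 3.7140 km/s.
Δv₂ = |v_t − v_c| = |3.7140 − 2.9563| = 0.7577 km/s.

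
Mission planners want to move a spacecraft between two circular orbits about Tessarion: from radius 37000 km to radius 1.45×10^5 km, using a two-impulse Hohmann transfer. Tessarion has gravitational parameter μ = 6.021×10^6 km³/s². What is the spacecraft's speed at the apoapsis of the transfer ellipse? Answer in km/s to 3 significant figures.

Transfer-ellipse semi-major axis a_t = (r₁ + r₂)/2 = (37000 + 1.450×10^5)/2 = 91000 km.
At apoapsis, r = 1.450×10^5 km.
Vis-viva: v = √[μ(2/r − 1/a_t)] = √[6.021×10^6 × (2/1.450×10^5 − 1/91000)] = 4.109 km/s.

v = 4.11 km/s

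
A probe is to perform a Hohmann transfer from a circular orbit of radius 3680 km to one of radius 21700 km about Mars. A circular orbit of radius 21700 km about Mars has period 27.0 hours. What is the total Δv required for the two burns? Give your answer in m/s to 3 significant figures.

Δv = 1700 m/s

From Kepler's third law T² = 4π²r³/μ at r = 21700 km, T = 27.0 hours = 27.0 × 3600 s = 97200 s: μ = 4π²r³/T² = 42697.9 km³/s².
Semi-major axis of the transfer orbit: a_t = (3680 + 21700)/2 = 12690 km.
At r₁ the circular-orbit speed is v₁ = √(μ/r₁) = 3.406 km/s.
Transfer-orbit speed at r₁ (v² = μ(2/r − 1/a)): v_p = √[μ(2/r₁ − 1/a_t)] = 4.454 km/s.
First burn Δv₁ = |v_p − v₁| = 1.048 km/s.
Circular speed at r₂: v₂ = √(μ/r₂) = 1.4027 km/s.
Transfer-orbit speed at r₂: v_a = √[μ(2/r₂ − 1/a_t)] = 0.75538 km/s.
Second burn Δv₂ = |v₂ − v_a| = 0.6473 km/s.
Total Δv = Δv₁ + Δv₂ = 1.695 km/s.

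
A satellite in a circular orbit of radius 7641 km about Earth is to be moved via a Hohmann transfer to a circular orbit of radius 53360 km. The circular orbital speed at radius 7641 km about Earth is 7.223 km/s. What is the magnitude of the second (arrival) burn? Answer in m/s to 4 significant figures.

Δv₂ = 1365 m/s

From the circular-orbit relation v² = μ/r at r = 7641 km: μ = v²r = (7.223)² × 7641 = 3.98644×10^5 km³/s².
Transfer-ellipse semi-major axis a_t = (r₁ + r₂)/2 = (7641 + 53360)/2 = 30500.5 km.
Circular speed at r = 53360 km: v_c = √(μ/r) = 2.733 km/s.
Vis-viva on the transfer ellipse at r = 53360 km gives v_t = √[μ(2/r − 1/a_t)] = 1.368 km/s.
Δv₂ = |v_t − v_c| = |1.368 − 2.733| = 1.365 km/s.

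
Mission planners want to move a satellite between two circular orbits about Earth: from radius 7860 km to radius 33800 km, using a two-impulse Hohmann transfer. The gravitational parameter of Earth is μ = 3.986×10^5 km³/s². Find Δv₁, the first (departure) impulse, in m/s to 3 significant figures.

Δv₁ = 1950 m/s

The Hohmann ellipse has a_t = (r₁ + r₂)/2 = 20830 km.
Circular speed at r = 7860 km: v_c = √(μ/r) = 7.121 km/s.
Transfer-orbit speed at the same r (vis-viva, a = a_t): v_t = √[μ(2/r − 1/a_t)] = 9.071 km/s.
Δv₁ = |v_t − v_c| = |9.071 − 7.121| = 1.950 km/s.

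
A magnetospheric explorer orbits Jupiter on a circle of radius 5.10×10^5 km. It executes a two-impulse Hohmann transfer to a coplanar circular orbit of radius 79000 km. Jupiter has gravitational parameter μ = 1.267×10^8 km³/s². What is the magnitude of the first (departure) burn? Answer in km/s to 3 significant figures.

The Hohmann ellipse has a_t = (r₁ + r₂)/2 = 2.945×10^5 km.
Circular speed at r = 5.100×10^5 km: v_c = √(μ/r) = 15.7617 km/s.
Vis-viva on the transfer ellipse at r = 5.100×10^5 km gives v_t = √[μ(2/r − 1/a_t)] = 8.16346 km/s.
Δv₁ = |v_t − v_c| = |8.16346 − 15.7617| = 7.598 km/s.

Δv₁ = 7.60 km/s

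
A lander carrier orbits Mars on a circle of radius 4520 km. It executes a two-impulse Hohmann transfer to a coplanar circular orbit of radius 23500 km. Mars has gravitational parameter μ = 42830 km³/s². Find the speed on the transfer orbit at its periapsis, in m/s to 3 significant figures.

v = 3990 m/s

Transfer-ellipse semi-major axis a_t = (r₁ + r₂)/2 = (4520 + 23500)/2 = 14010 km.
At periapsis, r = 4520 km.
Vis-viva: v = √[μ(2/r − 1/a_t)] = √[42830 × (2/4520 − 1/14010)] = 3.987 km/s.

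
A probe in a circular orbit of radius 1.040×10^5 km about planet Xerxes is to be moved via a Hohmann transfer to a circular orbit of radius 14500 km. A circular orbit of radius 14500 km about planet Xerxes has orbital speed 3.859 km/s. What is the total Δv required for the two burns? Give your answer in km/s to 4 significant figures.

From the circular-orbit relation v² = μ/r at r = 14500 km: μ = v²r = (3.859)² × 14500 = 2.15932×10^5 km³/s².
The Hohmann ellipse has a_t = (r₁ + r₂)/2 = 59250 km.
Circular speed at r₁: v₁ = √(μ/r₁) = √(2.15932×10^5/1.040×10^5) = 1.4409 km/s.
Transfer-orbit speed at r₁ (vis-viva): v_a = √[μ(2/r₁ − 1/a_t)] = 0.71282 km/s.
First burn Δv₁ = |v_a − v₁| = 0.7281 km/s.
At r₂, v₂ = √(μ/r₂) = 3.859 km/s.
Transfer-orbit speed at r₂: v_p = √[μ(2/r₂ − 1/a_t)] = 5.113 km/s.
Second burn Δv₂ = |v₂ − v_p| = 1.254 km/s.
Total Δv = Δv₁ + Δv₂ = 1.982 km/s.

Δv = 1.982 km/s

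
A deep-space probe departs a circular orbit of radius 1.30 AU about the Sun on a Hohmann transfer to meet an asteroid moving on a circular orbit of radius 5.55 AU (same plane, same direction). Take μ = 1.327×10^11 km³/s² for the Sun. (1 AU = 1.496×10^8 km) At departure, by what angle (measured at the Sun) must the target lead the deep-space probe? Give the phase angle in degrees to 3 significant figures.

In km: r₁ = 1.30 × 1.496×10^8 = 1.9448×10^8 km; r₂ = 5.55 × 1.496×10^8 = 8.3028×10^8 km.
Semi-major axis of the transfer orbit: a_t = (1.9448×10^8 + 8.3028×10^8)/2 = 5.1238×10^8 km.
Transfer time t = π√(a_t³/μ) = 1.000×10^8 s.
Target angular speed ω₂ = √(μ/r₂³) = 1.523×10^-8 rad/s.
Angle swept by the target during transfer: ω₂·t = 1.523 rad = 87.26°.
The deep-space probe traverses 180° on the transfer ellipse, so the target must lead by 180° − 87.26° = 92.7°.

φ = 92.7°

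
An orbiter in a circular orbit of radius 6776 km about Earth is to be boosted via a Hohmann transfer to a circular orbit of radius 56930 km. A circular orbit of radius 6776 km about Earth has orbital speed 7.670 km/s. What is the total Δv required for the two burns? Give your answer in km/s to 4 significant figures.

From the circular-orbit relation v² = μ/r at r = 6776 km: μ = v²r = (7.670)² × 6776 = 3.98625×10^5 km³/s².
Semi-major axis of the transfer orbit: a_t = (6776 + 56930)/2 = 31853 km.
At r₁ the circular-orbit speed is v₁ = √(μ/r₁) = 7.6700 km/s.
On the transfer ellipse at r₁, vis-viva gives v_p = √[μ(2/r₁ − 1/a_t)] = 10.254 km/s.
First burn Δv₁ = |v_p − v₁| = 2.584 km/s.
Circular speed at r₂: v₂ = √(μ/r₂) = 2.646 km/s.
Transfer-orbit speed at r₂: v_a = √[μ(2/r₂ − 1/a_t)] = 1.220 km/s.
Second burn Δv₂ = |v₂ − v_a| = 1.426 km/s.
Δv = Δv₁ + Δv₂ = 2.584 + 1.426 = 4.010 km/s.

Δv = 4.010 km/s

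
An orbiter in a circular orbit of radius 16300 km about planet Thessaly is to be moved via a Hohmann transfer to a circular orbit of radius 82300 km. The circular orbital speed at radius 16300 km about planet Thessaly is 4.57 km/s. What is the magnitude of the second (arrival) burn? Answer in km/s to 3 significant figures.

From the circular-orbit relation v² = μ/r at r = 16300 km: μ = v²r = (4.57)² × 16300 = 3.40424×10^5 km³/s².
Semi-major axis of the transfer orbit: a_t = (16300 + 82300)/2 = 49300 km.
On the circular orbit at r = 82300 km, v_c = √(μ/r) = 2.0338 km/s.
Transfer-orbit speed at the same r (vis-viva, a = a_t): v_t = √[μ(2/r − 1/a_t)] = 1.1694 km/s.
Δv₂ = |v_t − v_c| = |1.1694 − 2.0338| = 0.8644 km/s.

Δv₂ = 0.864 km/s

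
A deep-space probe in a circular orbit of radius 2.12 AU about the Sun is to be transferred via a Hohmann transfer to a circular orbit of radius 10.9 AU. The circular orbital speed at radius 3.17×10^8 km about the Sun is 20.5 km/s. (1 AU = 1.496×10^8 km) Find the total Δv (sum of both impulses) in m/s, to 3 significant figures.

From the circular-orbit relation v² = μ/r at r = 3.17×10^8 km: μ = v²r = (20.5)² × 3.17×10^8 = 1.33219×10^11 km³/s².
In km: r₁ = 2.12 × 1.496×10^8 = 3.17152×10^8 km; r₂ = 10.9 × 1.496×10^8 = 1.63064×10^9 km.
The Hohmann ellipse has a_t = (r₁ + r₂)/2 = 9.73896×10^8 km.
Circular speed at r₁: v₁ = √(μ/r₁) = √(1.33219×10^11/3.17152×10^8) = 20.495 km/s.
On the transfer ellipse at r₁, vis-viva gives v_p = √[μ(2/r₁ − 1/a_t)] = 26.520 km/s.
First burn Δv₁ = |v_p − v₁| = 6.025 km/s.
At r₂, v₂ = √(μ/r₂) = 9.039 km/s.
Transfer-orbit speed at r₂: v_a = √[μ(2/r₂ − 1/a_t)] = 5.158 km/s.
Second burn Δv₂ = |v₂ − v_a| = 3.881 km/s.
Δv = Δv₁ + Δv₂ = 6.025 + 3.881 = 9.906 km/s.

Δv = 9910 m/s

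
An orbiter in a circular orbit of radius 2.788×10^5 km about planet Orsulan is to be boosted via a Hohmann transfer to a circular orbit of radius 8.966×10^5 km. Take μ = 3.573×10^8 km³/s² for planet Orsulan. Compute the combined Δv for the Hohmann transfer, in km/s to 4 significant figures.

Δv = 14.63 km/s

The Hohmann ellipse has a_t = (r₁ + r₂)/2 = 5.877×10^5 km.
At r₁ the circular-orbit speed is v₁ = √(μ/r₁) = 35.799 km/s.
Transfer-orbit speed at r₁ (vis-viva equation): v_p = √[μ(2/r₁ − 1/a_t)] = 44.217 km/s.
First burn Δv₁ = |v_p − v₁| = 8.418 km/s.
Circular speed at r₂: v₂ = √(μ/r₂) = 19.9626 km/s.
Transfer-orbit speed at r₂: v_a = √[μ(2/r₂ − 1/a_t)] = 13.7495 km/s.
Second burn Δv₂ = |v₂ − v_a| = 6.213 km/s.
Total Δv = Δv₁ + Δv₂ = 14.63 km/s.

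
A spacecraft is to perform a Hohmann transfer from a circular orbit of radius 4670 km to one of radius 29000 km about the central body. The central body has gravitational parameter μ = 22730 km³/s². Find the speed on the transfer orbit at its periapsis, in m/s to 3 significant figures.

v = 2900 m/s

Transfer-ellipse semi-major axis a_t = (r₁ + r₂)/2 = (4670 + 29000)/2 = 16835 km.
At periapsis, r = 4670 km.
Applying v² = μ(2/r − 1/a_t): v = 2.896 km/s.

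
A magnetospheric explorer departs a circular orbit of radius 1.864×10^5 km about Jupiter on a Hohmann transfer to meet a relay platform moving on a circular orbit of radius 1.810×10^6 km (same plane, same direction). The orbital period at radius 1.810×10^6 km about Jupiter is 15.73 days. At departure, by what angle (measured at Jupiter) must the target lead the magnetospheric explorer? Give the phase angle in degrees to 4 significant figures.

From Kepler's third law T² = 4π²r³/μ at r = 1.810×10^6 km, T = 15.73 days = 15.73 × 86400 s = 1.359072×10^6 s: μ = 4π²r³/T² = 1.26739×10^8 km³/s².
Transfer-ellipse semi-major axis a_t = (r₁ + r₂)/2 = (1.864×10^5 + 1.810×10^6)/2 = 9.982×10^5 km.
Transfer time t = π√(a_t³/μ) = 2.783×10^5 s.
Target angular speed ω₂ = √(μ/r₂³) = 4.623×10^-6 rad/s.
Angle swept by the target during transfer: ω₂·t = 1.2866 rad = 73.72°.
Arrival is 180° from departure on the ellipse, so φ = 180° − 73.72° = 106.3°.

φ = 106.3°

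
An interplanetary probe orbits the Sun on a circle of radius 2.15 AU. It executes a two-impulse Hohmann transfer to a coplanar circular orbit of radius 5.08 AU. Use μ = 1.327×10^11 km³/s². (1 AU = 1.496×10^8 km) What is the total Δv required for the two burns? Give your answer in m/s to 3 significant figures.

Δv = 6790 m/s

In km: r₁ = 2.15 × 1.496×10^8 = 3.2164×10^8 km; r₂ = 5.08 × 1.496×10^8 = 7.59968×10^8 km.
Transfer-ellipse semi-major axis a_t = (r₁ + r₂)/2 = (3.2164×10^8 + 7.59968×10^8)/2 = 5.40804×10^8 km.
At r₁ the circular-orbit speed is v₁ = √(μ/r₁) = 20.31189 km/s.
Transfer-orbit speed at r₁ (v² = μ(2/r − 1/a)): v_p = √[μ(2/r₁ − 1/a_t)] = 24.07843 km/s.
First burn Δv₁ = |v_p − v₁| = 3.767 km/s.
At r₂, v₂ = √(μ/r₂) = 13.214 km/s.
Transfer-orbit speed at r₂: v_a = √[μ(2/r₂ − 1/a_t)] = 10.191 km/s.
Second burn Δv₂ = |v₂ − v_a| = 3.023 km/s.
Total Δv = Δv₁ + Δv₂ = 6.790 km/s.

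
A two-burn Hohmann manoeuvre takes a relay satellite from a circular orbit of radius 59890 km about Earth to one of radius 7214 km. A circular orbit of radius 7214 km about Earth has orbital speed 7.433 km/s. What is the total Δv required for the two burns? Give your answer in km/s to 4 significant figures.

Δv = 3.881 km/s

From the circular-orbit relation v² = μ/r at r = 7214 km: μ = v²r = (7.433)² × 7214 = 3.98570×10^5 km³/s².
Semi-major axis of the transfer orbit: a_t = (59890 + 7214)/2 = 33552 km.
At r₁ the circular-orbit speed is v₁ = √(μ/r₁) = 2.5797 km/s.
Transfer-orbit speed at r₁ (vis-viva): v_a = √[μ(2/r₁ − 1/a_t)] = 1.1962 km/s.
First burn Δv₁ = |v_a − v₁| = 1.3835 km/s.
Circular speed at r₂: v₂ = √(μ/r₂) = 7.4330 km/s.
Transfer-orbit speed at r₂: v_p = √[μ(2/r₂ − 1/a_t)] = 9.9308 km/s.
Second burn Δv₂ = |v₂ − v_p| = 2.4978 km/s.
Total Δv = Δv₁ + Δv₂ = 3.881 km/s.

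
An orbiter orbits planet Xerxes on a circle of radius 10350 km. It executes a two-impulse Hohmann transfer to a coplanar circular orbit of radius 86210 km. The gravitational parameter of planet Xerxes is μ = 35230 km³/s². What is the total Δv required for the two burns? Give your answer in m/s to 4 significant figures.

Semi-major axis of the transfer orbit: a_t = (10350 + 86210)/2 = 48280 km.
At r₁ the circular-orbit speed is v₁ = √(μ/r₁) = 1.8450 km/s.
Transfer-orbit speed at r₁ (vis-viva equation): v_p = √[μ(2/r₁ − 1/a_t)] = 2.4654 km/s.
First burn Δv₁ = |v_p − v₁| = 0.6204 km/s.
Circular speed at r₂: v₂ = √(μ/r₂) = 0.6393 km/s.
Transfer-orbit speed at r₂: v_a = √[μ(2/r₂ − 1/a_t)] = 0.2960 km/s.
Second burn Δv₂ = |v₂ − v_a| = 0.3433 km/s.
Total Δv = Δv₁ + Δv₂ = 0.9637 km/s.

Δv = 963.7 m/s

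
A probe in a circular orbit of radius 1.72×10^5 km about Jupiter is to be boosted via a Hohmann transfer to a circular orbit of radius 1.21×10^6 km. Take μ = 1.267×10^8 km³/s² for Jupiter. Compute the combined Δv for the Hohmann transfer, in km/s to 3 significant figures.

Δv = 13.9 km/s

Transfer-ellipse semi-major axis a_t = (r₁ + r₂)/2 = (1.720×10^5 + 1.210×10^6)/2 = 6.910×10^5 km.
Circular speed at r₁: v₁ = √(μ/r₁) = √(1.267×10^8/1.720×10^5) = 27.141 km/s.
On the transfer ellipse at r₁, vis-viva equation gives v_p = √[μ(2/r₁ − 1/a_t)] = 35.915 km/s.
First burn Δv₁ = |v_p − v₁| = 8.774 km/s.
Circular speed at r₂: v₂ = √(μ/r₂) = 10.233 km/s.
Transfer-orbit speed at r₂: v_a = √[μ(2/r₂ − 1/a_t)] = 5.1053 km/s.
Second burn Δv₂ = |v₂ − v_a| = 5.128 km/s.
Total Δv = Δv₁ + Δv₂ = 13.90 km/s.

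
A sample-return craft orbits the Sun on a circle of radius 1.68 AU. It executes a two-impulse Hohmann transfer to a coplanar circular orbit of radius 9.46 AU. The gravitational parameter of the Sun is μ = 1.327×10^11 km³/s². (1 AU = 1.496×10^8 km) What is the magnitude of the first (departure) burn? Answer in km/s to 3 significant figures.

Δv₁ = 6.97 km/s

In km: r₁ = 1.68 × 1.496×10^8 = 2.51328×10^8 km; r₂ = 9.46 × 1.496×10^8 = 1.415216×10^9 km.
Transfer-ellipse semi-major axis a_t = (r₁ + r₂)/2 = (2.51328×10^8 + 1.415216×10^9)/2 = 8.33272×10^8 km.
On the circular orbit at r = 2.51328×10^8 km, v_c = √(μ/r) = 22.97815 km/s.
Vis-viva on the transfer ellipse at r = 2.51328×10^8 km gives v_t = √[μ(2/r − 1/a_t)] = 29.94560 km/s.
Δv₁ = |v_t − v_c| = |29.94560 − 22.97815| = 6.967 km/s.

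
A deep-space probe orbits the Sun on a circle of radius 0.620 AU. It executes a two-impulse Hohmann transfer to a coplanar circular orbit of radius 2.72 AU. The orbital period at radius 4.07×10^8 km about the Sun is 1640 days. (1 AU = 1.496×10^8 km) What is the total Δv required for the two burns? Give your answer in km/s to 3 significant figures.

Δv = 17.5 km/s

From Kepler's third law T² = 4π²r³/μ at r = 4.07×10^8 km, T = 1640 days = 1640 × 86400 s = 1.41696×10^8 s: μ = 4π²r³/T² = 1.32565×10^11 km³/s².
In km: r₁ = 0.620 × 1.496×10^8 = 9.2752×10^7 km; r₂ = 2.72 × 1.496×10^8 = 4.06912×10^8 km.
Semi-major axis of the transfer orbit: a_t = (9.2752×10^7 + 4.06912×10^8)/2 = 2.49832×10^8 km.
At r₁ the circular-orbit speed is v₁ = √(μ/r₁) = 37.81 km/s.
Transfer-orbit speed at r₁ (vis-viva): v_p = √[μ(2/r₁ − 1/a_t)] = 48.25 km/s.
First burn Δv₁ = |v_p − v₁| = 10.44 km/s.
At r₂, v₂ = √(μ/r₂) = 18.0494 km/s.
Transfer-orbit speed at r₂: v_a = √[μ(2/r₂ − 1/a_t)] = 10.9977 km/s.
Second burn Δv₂ = |v₂ − v_a| = 7.052 km/s.
Δv = Δv₁ + Δv₂ = 10.44 + 7.052 = 17.49 km/s.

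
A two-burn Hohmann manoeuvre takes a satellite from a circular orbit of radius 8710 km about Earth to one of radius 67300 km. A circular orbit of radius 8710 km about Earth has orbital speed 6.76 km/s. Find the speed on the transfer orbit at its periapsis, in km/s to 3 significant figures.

From the circular-orbit relation v² = μ/r at r = 8710 km: μ = v²r = (6.76)² × 8710 = 3.98026×10^5 km³/s².
Transfer-ellipse semi-major axis a_t = (r₁ + r₂)/2 = (8710 + 67300)/2 = 38005 km.
The periapsis of the transfer ellipse is at r = 8710 km.
From the vis-viva equation, v = √[μ(2/r − 1/a_t)] = 8.996 km/s.

v = 9.00 km/s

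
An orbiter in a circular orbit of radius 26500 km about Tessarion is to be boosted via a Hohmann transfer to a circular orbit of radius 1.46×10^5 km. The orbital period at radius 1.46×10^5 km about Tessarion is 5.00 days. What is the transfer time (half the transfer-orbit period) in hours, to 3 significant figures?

t = 27.2 hours

From Kepler's third law T² = 4π²r³/μ at r = 1.46×10^5 km, T = 5.00 days = 5.00 × 86400 s = 4.320×10^5 s: μ = 4π²r³/T² = 6.58341×10^5 km³/s².
Semi-major axis of the transfer orbit: a_t = (26500 + 1.460×10^5)/2 = 86250 km.
Half the transfer-orbit period gives t = π√(a_t³/μ) = 98080 s.
Converting: 98080 s ÷ 3600 s/hour = 27.2 hours.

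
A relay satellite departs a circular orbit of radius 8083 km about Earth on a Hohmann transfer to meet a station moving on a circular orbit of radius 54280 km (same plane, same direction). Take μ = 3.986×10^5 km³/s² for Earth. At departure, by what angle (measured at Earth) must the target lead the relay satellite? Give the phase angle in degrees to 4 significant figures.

Transfer-ellipse semi-major axis a_t = (r₁ + r₂)/2 = (8083 + 54280)/2 = 31181.5 km.
Transfer time t = π√(a_t³/μ) = 27400 s.
Target angular speed ω₂ = √(μ/r₂³) = 4.992×10^-5 rad/s.
Angle swept by the target during transfer: ω₂·t = 1.3678 rad = 78.37°.
The relay satellite traverses 180° on the transfer ellipse, so the target must lead by 180° − 78.37° = 101.6°.

φ = 101.6°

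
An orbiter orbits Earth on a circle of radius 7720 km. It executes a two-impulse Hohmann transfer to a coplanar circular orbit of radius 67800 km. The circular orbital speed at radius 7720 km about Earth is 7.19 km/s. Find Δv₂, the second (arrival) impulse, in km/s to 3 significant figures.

Δv₂ = 1.33 km/s

From the circular-orbit relation v² = μ/r at r = 7720 km: μ = v²r = (7.19)² × 7720 = 3.99094×10^5 km³/s².
Semi-major axis of the transfer orbit: a_t = (7720 + 67800)/2 = 37760 km.
On the circular orbit at r = 67800 km, v_c = √(μ/r) = 2.426 km/s.
Transfer-orbit speed at the same r (vis-viva, a = a_t): v_t = √[μ(2/r − 1/a_t)] = 1.097 km/s.
Δv₂ = |v_t − v_c| = |1.097 − 2.426| = 1.329 km/s.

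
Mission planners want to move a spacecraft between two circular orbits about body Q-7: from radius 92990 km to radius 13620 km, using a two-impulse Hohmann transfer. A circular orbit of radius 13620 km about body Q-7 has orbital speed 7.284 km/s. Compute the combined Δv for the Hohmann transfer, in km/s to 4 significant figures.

Δv = 3.715 km/s

From the circular-orbit relation v² = μ/r at r = 13620 km: μ = v²r = (7.284)² × 13620 = 7.22632×10^5 km³/s².
The Hohmann ellipse has a_t = (r₁ + r₂)/2 = 53305 km.
At r₁ the circular-orbit speed is v₁ = √(μ/r₁) = 2.7877 km/s.
Transfer-orbit speed at r₁ (vis-viva): v_a = √[μ(2/r₁ − 1/a_t)] = 1.4091 km/s.
First burn Δv₁ = |v_a − v₁| = 1.3786 km/s.
At r₂, v₂ = √(μ/r₂) = 7.2840 km/s.
Transfer-orbit speed at r₂: v_p = √[μ(2/r₂ − 1/a_t)] = 9.6206 km/s.
Second burn Δv₂ = |v₂ − v_p| = 2.3366 km/s.
Δv = Δv₁ + Δv₂ = 1.3786 + 2.3366 = 3.715 km/s.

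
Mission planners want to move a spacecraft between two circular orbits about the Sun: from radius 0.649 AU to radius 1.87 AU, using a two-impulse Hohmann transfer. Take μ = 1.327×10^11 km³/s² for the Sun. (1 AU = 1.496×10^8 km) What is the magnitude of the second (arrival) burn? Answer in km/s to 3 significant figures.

Δv₂ = 6.15 km/s

In km: r₁ = 0.649 × 1.496×10^8 = 9.70904×10^7 km; r₂ = 1.87 × 1.496×10^8 = 2.79752×10^8 km.
The Hohmann ellipse has a_t = (r₁ + r₂)/2 = 1.884212×10^8 km.
On the circular orbit at r = 2.79752×10^8 km, v_c = √(μ/r) = 21.7795 km/s.
Transfer-orbit speed at the same r (vis-viva, a = a_t): v_t = √[μ(2/r − 1/a_t)] = 15.6341 km/s.
Δv₂ = |v_t − v_c| = |15.6341 − 21.7795| = 6.145 km/s.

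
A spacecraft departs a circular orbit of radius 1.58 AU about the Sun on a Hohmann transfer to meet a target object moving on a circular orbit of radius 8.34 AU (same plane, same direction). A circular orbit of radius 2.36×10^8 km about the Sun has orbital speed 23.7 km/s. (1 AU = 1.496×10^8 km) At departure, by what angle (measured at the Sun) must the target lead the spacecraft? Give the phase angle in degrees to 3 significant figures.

φ = 97.4°

From the circular-orbit relation v² = μ/r at r = 2.36×10^8 km: μ = v²r = (23.7)² × 2.36×10^8 = 1.32559×10^11 km³/s².
In km: r₁ = 1.58 × 1.496×10^8 = 2.36368×10^8 km; r₂ = 8.34 × 1.496×10^8 = 1.247664×10^9 km.
Semi-major axis of the transfer orbit: a_t = (2.36368×10^8 + 1.247664×10^9)/2 = 7.42016×10^8 km.
Transfer time t = π√(a_t³/μ) = 1.744×10^8 s.
Target angular speed ω₂ = √(μ/r₂³) = 8.261×10^-9 rad/s.
Angle swept by the target during transfer: ω₂·t = 1.441 rad = 82.56°.
Arrival is 180° from departure on the ellipse, so φ = 180° − 82.56° = 97.4°.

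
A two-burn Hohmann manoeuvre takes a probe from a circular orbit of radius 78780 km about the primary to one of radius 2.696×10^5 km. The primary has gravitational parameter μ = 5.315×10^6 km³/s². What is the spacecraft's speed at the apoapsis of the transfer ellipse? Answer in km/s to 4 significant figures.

The Hohmann ellipse has a_t = (r₁ + r₂)/2 = 1.7419×10^5 km.
The apoapsis of the transfer ellipse is at r = 2.696×10^5 km.
Applying v² = μ(2/r − 1/a_t): v = 2.986 km/s.

v = 2.986 km/s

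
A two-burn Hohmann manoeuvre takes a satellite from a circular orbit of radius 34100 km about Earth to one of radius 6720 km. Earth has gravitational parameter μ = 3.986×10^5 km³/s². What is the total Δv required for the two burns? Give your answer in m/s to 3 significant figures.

The Hohmann ellipse has a_t = (r₁ + r₂)/2 = 20410 km.
Circular speed at r₁: v₁ = √(μ/r₁) = √(3.986×10^5/34100) = 3.419 km/s.
On the transfer ellipse at r₁, vis-viva equation gives v_a = √[μ(2/r₁ − 1/a_t)] = 1.962 km/s.
First burn Δv₁ = |v_a − v₁| = 1.457 km/s.
Circular speed at r₂: v₂ = √(μ/r₂) = 7.702 km/s.
Transfer-orbit speed at r₂: v_p = √[μ(2/r₂ − 1/a_t)] = 9.955 km/s.
Second burn Δv₂ = |v₂ − v_p| = 2.253 km/s.
Δv = Δv₁ + Δv₂ = 1.457 + 2.253 = 3.710 km/s.

Δv = 3710 m/s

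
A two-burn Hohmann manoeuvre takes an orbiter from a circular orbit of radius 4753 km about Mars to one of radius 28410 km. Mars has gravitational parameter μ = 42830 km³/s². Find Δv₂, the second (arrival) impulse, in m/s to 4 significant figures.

Transfer-ellipse semi-major axis a_t = (r₁ + r₂)/2 = (4753 + 28410)/2 = 16581.5 km.
Circular speed at r = 28410 km: v_c = √(μ/r) = 1.22783 km/s.
Transfer-orbit speed at the same r (vis-viva, a = a_t): v_t = √[μ(2/r − 1/a_t)] = 0.657371 km/s.
Δv₂ = |v_t − v_c| = |0.657371 − 1.22783| = 0.5705 km/s.

Δv₂ = 570.5 m/s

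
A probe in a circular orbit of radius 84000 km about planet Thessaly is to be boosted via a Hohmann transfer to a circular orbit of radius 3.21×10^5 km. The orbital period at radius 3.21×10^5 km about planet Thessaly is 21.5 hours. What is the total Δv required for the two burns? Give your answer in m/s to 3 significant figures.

From Kepler's third law T² = 4π²r³/μ at r = 3.21×10^5 km, T = 21.5 hours = 21.5 × 3600 s = 77400 s: μ = 4π²r³/T² = 2.17968×10^8 km³/s².
The Hohmann ellipse has a_t = (r₁ + r₂)/2 = 2.025×10^5 km.
At r₁ the circular-orbit speed is v₁ = √(μ/r₁) = 50.939750 km/s.
Transfer-orbit speed at r₁ (vis-viva): v_p = √[μ(2/r₁ − 1/a_t)] = 64.135254 km/s.
First burn Δv₁ = |v_p − v₁| = 13.196 km/s.
Circular speed at r₂: v₂ = √(μ/r₂) = 26.0582 km/s.
Transfer-orbit speed at r₂: v_a = √[μ(2/r₂ − 1/a_t)] = 16.7831 km/s.
Second burn Δv₂ = |v₂ − v_a| = 9.2751 km/s.
Total Δv = Δv₁ + Δv₂ = 22.47 km/s.

Δv = 22500 m/s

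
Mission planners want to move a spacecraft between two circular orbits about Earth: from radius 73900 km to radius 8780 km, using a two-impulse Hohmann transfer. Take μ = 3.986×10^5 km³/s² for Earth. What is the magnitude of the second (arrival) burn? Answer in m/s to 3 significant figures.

Δv₂ = 2270 m/s

Semi-major axis of the transfer orbit: a_t = (73900 + 8780)/2 = 41340 km.
Circular speed at r = 8780 km: v_c = √(μ/r) = 6.738 km/s.
Vis-viva on the transfer ellipse at r = 8780 km gives v_t = √[μ(2/r − 1/a_t)] = 9.009 km/s.
Δv₂ = |v_t − v_c| = |9.009 − 6.738| = 2.271 km/s.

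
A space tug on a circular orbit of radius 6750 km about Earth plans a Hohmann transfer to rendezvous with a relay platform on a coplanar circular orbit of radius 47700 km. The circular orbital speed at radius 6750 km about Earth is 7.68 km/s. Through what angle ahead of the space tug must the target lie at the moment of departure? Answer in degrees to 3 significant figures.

φ = 102°

From the circular-orbit relation v² = μ/r at r = 6750 km: μ = v²r = (7.68)² × 6750 = 3.98131×10^5 km³/s².
The Hohmann ellipse has a_t = (r₁ + r₂)/2 = 27225 km.
Transfer time t = π√(a_t³/μ) = 22366 s.
The target's mean motion on its circular orbit is ω₂ = √(μ/r₂³) = 6.0567×10^-5 rad/s.
Angle swept by the target during transfer: ω₂·t = 1.35464 rad = 77.62°.
Arrival is 180° from departure on the ellipse, so φ = 180° − 77.62° = 102°.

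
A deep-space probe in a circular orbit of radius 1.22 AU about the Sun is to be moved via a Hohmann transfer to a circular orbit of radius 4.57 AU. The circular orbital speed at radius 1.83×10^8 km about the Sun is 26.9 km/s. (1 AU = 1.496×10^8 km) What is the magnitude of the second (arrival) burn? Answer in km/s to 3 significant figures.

Δv₂ = 4.88 km/s

From the circular-orbit relation v² = μ/r at r = 1.83×10^8 km: μ = v²r = (26.9)² × 1.83×10^8 = 1.32421×10^11 km³/s².
In km: r₁ = 1.22 × 1.496×10^8 = 1.82512×10^8 km; r₂ = 4.57 × 1.496×10^8 = 6.83672×10^8 km.
Transfer-ellipse semi-major axis a_t = (r₁ + r₂)/2 = (1.82512×10^8 + 6.83672×10^8)/2 = 4.33092×10^8 km.
On the circular orbit at r = 6.83672×10^8 km, v_c = √(μ/r) = 13.9173 km/s.
Transfer-orbit speed at the same r (vis-viva, a = a_t): v_t = √[μ(2/r − 1/a_t)] = 9.03461 km/s.
Δv₂ = |v_t − v_c| = |9.03461 − 13.9173| = 4.883 km/s.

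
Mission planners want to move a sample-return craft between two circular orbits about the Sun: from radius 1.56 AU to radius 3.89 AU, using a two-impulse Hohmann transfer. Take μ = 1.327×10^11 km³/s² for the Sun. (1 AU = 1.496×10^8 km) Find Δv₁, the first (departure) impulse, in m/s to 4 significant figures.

In km: r₁ = 1.56 × 1.496×10^8 = 2.33376×10^8 km; r₂ = 3.89 × 1.496×10^8 = 5.81944×10^8 km.
The Hohmann ellipse has a_t = (r₁ + r₂)/2 = 4.0766×10^8 km.
Circular speed at r = 2.33376×10^8 km: v_c = √(μ/r) = 23.8456 km/s.
Transfer-orbit speed at the same r (vis-viva, a = a_t): v_t = √[μ(2/r − 1/a_t)] = 28.4904 km/s.
Δv₁ = |v_t − v_c| = |28.4904 − 23.8456| = 4.645 km/s.

Δv₁ = 4645 m/s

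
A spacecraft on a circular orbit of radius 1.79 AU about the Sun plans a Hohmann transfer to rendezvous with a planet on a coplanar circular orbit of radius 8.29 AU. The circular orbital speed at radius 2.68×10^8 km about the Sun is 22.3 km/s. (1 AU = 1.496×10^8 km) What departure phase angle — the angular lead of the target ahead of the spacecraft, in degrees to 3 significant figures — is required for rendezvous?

From the circular-orbit relation v² = μ/r at r = 2.68×10^8 km: μ = v²r = (22.3)² × 2.68×10^8 = 1.33274×10^11 km³/s².
In km: r₁ = 1.79 × 1.496×10^8 = 2.67784×10^8 km; r₂ = 8.29 × 1.496×10^8 = 1.240184×10^9 km.
Semi-major axis of the transfer orbit: a_t = (2.67784×10^8 + 1.240184×10^9)/2 = 7.53984×10^8 km.
Transfer time t = π√(a_t³/μ) = 1.781643×10^8 s.
The target's mean motion on its circular orbit is ω₂ = √(μ/r₂³) = 8.358783×10^-9 rad/s.
Angle swept by the target during transfer: ω₂·t = 1.48924 rad = 85.33°.
Arrival is 180° from departure on the ellipse, so φ = 180° − 85.33° = 94.7°.

φ = 94.7°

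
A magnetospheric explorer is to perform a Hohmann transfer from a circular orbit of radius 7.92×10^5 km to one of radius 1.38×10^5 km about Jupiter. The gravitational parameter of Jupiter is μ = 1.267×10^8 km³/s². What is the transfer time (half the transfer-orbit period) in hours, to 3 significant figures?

Transfer-ellipse semi-major axis a_t = (r₁ + r₂)/2 = (7.920×10^5 + 1.380×10^5)/2 = 4.650×10^5 km.
By Kepler's third law the transfer-orbit period is T = 2π√(a_t³/μ), so t = T/2 = 88500 s.
Converting: 88500 s ÷ 3600 s/hour = 24.6 hours.

t = 24.6 hours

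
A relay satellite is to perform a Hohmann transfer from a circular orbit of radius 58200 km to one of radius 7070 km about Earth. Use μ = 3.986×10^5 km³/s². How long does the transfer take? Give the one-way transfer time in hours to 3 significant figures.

The Hohmann ellipse has a_t = (r₁ + r₂)/2 = 32635 km.
Half the transfer-orbit period gives t = π√(a_t³/μ) = 29340 s.
Converting: 29340 s ÷ 3600 s/hour = 8.15 hours.

t = 8.15 hours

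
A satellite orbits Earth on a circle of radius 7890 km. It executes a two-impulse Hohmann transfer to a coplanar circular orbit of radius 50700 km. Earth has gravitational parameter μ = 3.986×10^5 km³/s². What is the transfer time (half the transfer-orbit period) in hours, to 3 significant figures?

Semi-major axis of the transfer orbit: a_t = (7890 + 50700)/2 = 29295 km.
Half the transfer-orbit period gives t = π√(a_t³/μ) = 24950 s.
Converting: 24950 s ÷ 3600 s/hour = 6.93 hours.

t = 6.93 hours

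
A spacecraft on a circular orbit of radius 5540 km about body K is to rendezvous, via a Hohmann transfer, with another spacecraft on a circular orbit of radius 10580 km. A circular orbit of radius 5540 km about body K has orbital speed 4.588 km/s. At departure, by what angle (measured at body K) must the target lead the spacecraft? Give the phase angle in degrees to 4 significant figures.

φ = 60.31°

From the circular-orbit relation v² = μ/r at r = 5540 km: μ = v²r = (4.588)² × 5540 = 1.16616×10^5 km³/s².
Transfer-ellipse semi-major axis a_t = (r₁ + r₂)/2 = (5540 + 10580)/2 = 8060 km.
Transfer time t = π√(a_t³/μ) = 6657 s.
Target angular speed ω₂ = √(μ/r₂³) = 3.138×10^-4 rad/s.
Angle swept by the target during transfer: ω₂·t = 2.089 rad = 119.69°.
Arrival is 180° from departure on the ellipse, so φ = 180° − 119.69° = 60.31°.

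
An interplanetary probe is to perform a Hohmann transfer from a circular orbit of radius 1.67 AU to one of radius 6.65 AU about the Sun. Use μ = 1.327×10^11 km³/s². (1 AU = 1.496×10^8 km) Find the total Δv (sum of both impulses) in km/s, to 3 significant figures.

Δv = 10.3 km/s

In km: r₁ = 1.67 × 1.496×10^8 = 2.49832×10^8 km; r₂ = 6.65 × 1.496×10^8 = 9.9484×10^8 km.
Semi-major axis of the transfer orbit: a_t = (2.49832×10^8 + 9.9484×10^8)/2 = 6.22336×10^8 km.
At r₁ the circular-orbit speed is v₁ = √(μ/r₁) = 23.047 km/s.
On the transfer ellipse at r₁, vis-viva gives v_p = √[μ(2/r₁ − 1/a_t)] = 29.139 km/s.
First burn Δv₁ = |v_p − v₁| = 6.092 km/s.
Circular speed at r₂: v₂ = √(μ/r₂) = 11.55 km/s.
Transfer-orbit speed at r₂: v_a = √[μ(2/r₂ − 1/a_t)] = 7.318 km/s.
Second burn Δv₂ = |v₂ − v_a| = 4.232 km/s.
Δv = Δv₁ + Δv₂ = 6.092 + 4.232 = 10.32 km/s.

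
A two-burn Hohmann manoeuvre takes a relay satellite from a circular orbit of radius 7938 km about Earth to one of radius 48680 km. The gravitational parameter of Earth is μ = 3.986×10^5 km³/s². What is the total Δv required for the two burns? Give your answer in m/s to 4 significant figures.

Δv = 3552 m/s

Semi-major axis of the transfer orbit: a_t = (7938 + 48680)/2 = 28309 km.
At r₁ the circular-orbit speed is v₁ = √(μ/r₁) = 7.086 km/s.
Transfer-orbit speed at r₁ (vis-viva): v_p = √[μ(2/r₁ − 1/a_t)] = 9.292 km/s.
First burn Δv₁ = |v_p − v₁| = 2.206 km/s.
Circular speed at r₂: v₂ = √(μ/r₂) = 2.861 km/s.
Transfer-orbit speed at r₂: v_a = √[μ(2/r₂ − 1/a_t)] = 1.515 km/s.
Second burn Δv₂ = |v₂ − v_a| = 1.346 km/s.
Δv = Δv₁ + Δv₂ = 2.206 + 1.346 = 3.552 km/s.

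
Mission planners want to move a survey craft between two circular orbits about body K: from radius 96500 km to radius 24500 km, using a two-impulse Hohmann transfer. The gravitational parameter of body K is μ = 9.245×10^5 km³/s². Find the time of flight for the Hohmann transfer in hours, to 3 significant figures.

t = 13.5 hours

Semi-major axis of the transfer orbit: a_t = (96500 + 24500)/2 = 60500 km.
Transfer time t = π√(a_t³/μ) = π√((60500)³ / 9.245×10^5) = 48620 s.
Converting: 48620 s ÷ 3600 s/hour = 13.5 hours.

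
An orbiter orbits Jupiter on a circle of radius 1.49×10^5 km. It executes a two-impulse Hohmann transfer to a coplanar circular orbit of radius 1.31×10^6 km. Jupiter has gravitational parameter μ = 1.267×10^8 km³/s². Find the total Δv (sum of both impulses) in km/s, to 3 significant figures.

Transfer-ellipse semi-major axis a_t = (r₁ + r₂)/2 = (1.490×10^5 + 1.310×10^6)/2 = 7.295×10^5 km.
At r₁ the circular-orbit speed is v₁ = √(μ/r₁) = 29.161 km/s.
Transfer-orbit speed at r₁ (vis-viva): v_p = √[μ(2/r₁ − 1/a_t)] = 39.077 km/s.
First burn Δv₁ = |v_p − v₁| = 9.916 km/s.
At r₂, v₂ = √(μ/r₂) = 9.835 km/s.
Transfer-orbit speed at r₂: v_a = √[μ(2/r₂ − 1/a_t)] = 4.445 km/s.
Second burn Δv₂ = |v₂ − v_a| = 5.390 km/s.
Δv = Δv₁ + Δv₂ = 9.916 + 5.390 = 15.31 km/s.

Δv = 15.3 km/s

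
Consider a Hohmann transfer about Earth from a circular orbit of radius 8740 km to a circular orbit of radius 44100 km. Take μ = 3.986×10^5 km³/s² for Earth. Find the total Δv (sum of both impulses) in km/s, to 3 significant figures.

The Hohmann ellipse has a_t = (r₁ + r₂)/2 = 26420 km.
Circular speed at r₁: v₁ = √(μ/r₁) = √(3.986×10^5/8740) = 6.753 km/s.
On the transfer ellipse at r₁, v² = μ(2/r − 1/a) gives v_p = √[μ(2/r₁ − 1/a_t)] = 8.725 km/s.
First burn Δv₁ = |v_p − v₁| = 1.972 km/s.
Circular speed at r₂: v₂ = √(μ/r₂) = 3.006 km/s.
Transfer-orbit speed at r₂: v_a = √[μ(2/r₂ − 1/a_t)] = 1.729 km/s.
Second burn Δv₂ = |v₂ − v_a| = 1.277 km/s.
Δv = Δv₁ + Δv₂ = 1.972 + 1.277 = 3.249 km/s.

Δv = 3.25 km/s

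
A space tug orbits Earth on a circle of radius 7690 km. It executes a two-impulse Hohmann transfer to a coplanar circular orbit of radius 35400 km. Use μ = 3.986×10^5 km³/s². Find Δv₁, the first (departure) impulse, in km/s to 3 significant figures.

Transfer-ellipse semi-major axis a_t = (r₁ + r₂)/2 = (7690 + 35400)/2 = 21545 km.
Circular speed at r = 7690 km: v_c = √(μ/r) = 7.200 km/s.
Vis-viva on the transfer ellipse at r = 7690 km gives v_t = √[μ(2/r − 1/a_t)] = 9.229 km/s.
Δv₁ = |v_t − v_c| = |9.229 − 7.200| = 2.029 km/s.

Δv₁ = 2.03 km/s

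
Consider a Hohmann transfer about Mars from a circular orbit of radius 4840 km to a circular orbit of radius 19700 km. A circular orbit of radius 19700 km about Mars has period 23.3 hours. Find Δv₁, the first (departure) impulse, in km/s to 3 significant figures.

Δv₁ = 0.795 km/s

From Kepler's third law T² = 4π²r³/μ at r = 19700 km, T = 23.3 hours = 23.3 × 3600 s = 83880 s: μ = 4π²r³/T² = 42898.4 km³/s².
The Hohmann ellipse has a_t = (r₁ + r₂)/2 = 12270 km.
Circular speed at r = 4840 km: v_c = √(μ/r) = 2.9771 km/s.
Vis-viva on the transfer ellipse at r = 4840 km gives v_t = √[μ(2/r − 1/a_t)] = 3.7723 km/s.
Δv₁ = |v_t − v_c| = |3.7723 − 2.9771| = 0.7952 km/s.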